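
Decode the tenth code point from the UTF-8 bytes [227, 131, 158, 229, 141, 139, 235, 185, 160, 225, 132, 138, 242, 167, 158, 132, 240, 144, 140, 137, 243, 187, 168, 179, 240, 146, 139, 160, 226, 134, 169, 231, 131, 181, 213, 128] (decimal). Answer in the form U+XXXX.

U+70F5

Offset 0: leading byte 0xE3 = 11100011 → 3-byte char #1 = E3 83 9E.
Offset 3: leading byte 0xE5 = 11100101 → 3-byte char #2 = E5 8D 8B.
Offset 6: leading byte 0xEB = 11101011 → 3-byte char #3 = EB B9 A0.
Offset 9: leading byte 0xE1 = 11100001 → 3-byte char #4 = E1 84 8A.
Offset 12: leading byte 0xF2 = 11110010 → 4-byte char #5 = F2 A7 9E 84.
Offset 16: leading byte 0xF0 = 11110000 → 4-byte char #6 = F0 90 8C 89.
Offset 20: leading byte 0xF3 = 11110011 → 4-byte char #7 = F3 BB A8 B3.
Offset 24: leading byte 0xF0 = 11110000 → 4-byte char #8 = F0 92 8B A0.
Offset 28: leading byte 0xE2 = 11100010 → 3-byte char #9 = E2 86 A9.
Offset 31: leading byte 0xE7 = 11100111 → 3-byte char #10 = E7 83 B5.
Leading byte 0xE7 = 11100111 matches 1110xxxx → 3-byte sequence.
Byte 1: 0xE7 = 11100111, payload 0111 (4 bits).
Byte 2: 0x83 = 10000011 (10xxxxxx ✓), payload 000011.
Byte 3: 0xB5 = 10110101 (10xxxxxx ✓), payload 110101.
Concatenate: 0111000011110101 = 0x70F5 (16 bits → U+70F5).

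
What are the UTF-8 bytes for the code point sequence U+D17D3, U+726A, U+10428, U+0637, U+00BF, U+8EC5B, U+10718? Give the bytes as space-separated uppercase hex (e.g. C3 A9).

F3 91 9F 93 E7 89 AA F0 90 90 A8 D8 B7 C2 BF F2 8E B1 9B F0 90 9C 98

U+D17D3: 4-byte form → F3 91 9F 93.
U+726A: 3-byte form → E7 89 AA.
U+10428: 4-byte form → F0 90 90 A8.
U+0637: 2-byte form → D8 B7.
U+00BF: 2-byte form → C2 BF.
U+8EC5B: 4-byte form → F2 8E B1 9B.
U+10718: 4-byte form → F0 90 9C 98.
Concatenated (23 bytes): F3 91 9F 93 E7 89 AA F0 90 90 A8 D8 B7 C2 BF F2 8E B1 9B F0 90 9C 98.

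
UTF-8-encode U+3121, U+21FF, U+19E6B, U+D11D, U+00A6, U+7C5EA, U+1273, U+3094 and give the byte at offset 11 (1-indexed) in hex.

0xED

1-indexed offset 11 is 0-indexed offset 10.
U+3121 → 3-byte form E3 84 A1 at offsets 0–2.
U+21FF → 3-byte form E2 87 BF at offsets 3–5.
U+19E6B → 4-byte form F0 99 B9 AB at offsets 6–9.
U+D11D → 3-byte form ED 84 9D at offsets 10–12.
Offset 10 falls in char 4's range; it's byte 1 of ED 84 9D = 0xED.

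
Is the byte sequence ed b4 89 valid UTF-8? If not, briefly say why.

Structurally a 3-byte sequence; payload = 0xDD09.
But 0xDD09 is in U+D800–U+DFFF, the surrogate range. Surrogates are not Unicode scalar values and are forbidden in UTF-8.

invalid (encodes a surrogate (U+D800–U+DFFF))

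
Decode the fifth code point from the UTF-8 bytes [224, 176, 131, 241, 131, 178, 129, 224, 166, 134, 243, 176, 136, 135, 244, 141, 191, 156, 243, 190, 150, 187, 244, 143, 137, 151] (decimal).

U+10DFDC

Offset 0: leading byte 0xE0 = 11100000 → 3-byte char #1 = E0 B0 83.
Offset 3: leading byte 0xF1 = 11110001 → 4-byte char #2 = F1 83 B2 81.
Offset 7: leading byte 0xE0 = 11100000 → 3-byte char #3 = E0 A6 86.
Offset 10: leading byte 0xF3 = 11110011 → 4-byte char #4 = F3 B0 88 87.
Offset 14: leading byte 0xF4 = 11110100 → 4-byte char #5 = F4 8D BF 9C.
Leading byte 0xF4 = 11110100 matches 11110xxx → 4-byte sequence.
Byte 1: 0xF4 = 11110100, payload 100 (3 bits).
Byte 2: 0x8D = 10001101 (10xxxxxx ✓), payload 001101.
Byte 3: 0xBF = 10111111 (10xxxxxx ✓), payload 111111.
Byte 4: 0x9C = 10011100 (10xxxxxx ✓), payload 011100.
Concatenate: 100001101111111011100 = 0x10DFDC (21 bits → U+10DFDC).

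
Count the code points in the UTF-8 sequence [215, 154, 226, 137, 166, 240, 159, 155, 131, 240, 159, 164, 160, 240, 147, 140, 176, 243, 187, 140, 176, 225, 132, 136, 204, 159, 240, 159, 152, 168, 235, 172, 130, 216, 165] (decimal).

Byte at offset 0: 0xD7 = 11010111 → 2-byte char (#1). Advance 2.
Byte at offset 2: 0xE2 = 11100010 → 3-byte char (#2). Advance 3.
Byte at offset 5: 0xF0 = 11110000 → 4-byte char (#3). Advance 4.
Byte at offset 9: 0xF0 = 11110000 → 4-byte char (#4). Advance 4.
Byte at offset 13: 0xF0 = 11110000 → 4-byte char (#5). Advance 4.
Byte at offset 17: 0xF3 = 11110011 → 4-byte char (#6). Advance 4.
Byte at offset 21: 0xE1 = 11100001 → 3-byte char (#7). Advance 3.
Byte at offset 24: 0xCC = 11001100 → 2-byte char (#8). Advance 2.
Byte at offset 26: 0xF0 = 11110000 → 4-byte char (#9). Advance 4.
Byte at offset 30: 0xEB = 11101011 → 3-byte char (#10). Advance 3.
Byte at offset 33: 0xD8 = 11011000 → 2-byte char (#11). Advance 2.
Reached end at offset 35 after 11 code points.

11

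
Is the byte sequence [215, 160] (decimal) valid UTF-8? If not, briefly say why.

Leading byte 0xD7 = 11010111 → 2-byte form.
Continuation bytes 0xA0=10100000 all match 10xxxxxx.
Decoded value 0x5E0 is ≥ 0x80 (shortest form) and not a surrogate.

valid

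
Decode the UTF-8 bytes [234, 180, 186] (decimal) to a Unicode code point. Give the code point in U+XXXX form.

Leading byte 0xEA = 11101010 matches 1110xxxx → 3-byte sequence.
Byte 1: 0xEA = 11101010, payload 1010 (4 bits).
Byte 2: 0xB4 = 10110100 (10xxxxxx ✓), payload 110100.
Byte 3: 0xBA = 10111010 (10xxxxxx ✓), payload 111010.
Concatenate: 1010110100111010 = 0xAD3A (16 bits → U+AD3A).

U+AD3A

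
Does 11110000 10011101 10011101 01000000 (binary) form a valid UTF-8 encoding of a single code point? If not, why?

invalid (non-continuation byte where continuation expected)

Leading byte 0xF0 = 11110000 → 4-byte form.
Byte 4 is 0x40 = 01000000, which is not 10xxxxxx — expected a continuation byte.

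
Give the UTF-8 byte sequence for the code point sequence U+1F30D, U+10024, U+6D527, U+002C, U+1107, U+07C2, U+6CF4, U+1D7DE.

U+1F30D: 4-byte form → F0 9F 8C 8D.
U+10024: 4-byte form → F0 90 80 A4.
U+6D527: 4-byte form → F1 AD 94 A7.
U+002C: 1-byte form → 2C.
U+1107: 3-byte form → E1 84 87.
U+07C2: 2-byte form → DF 82.
U+6CF4: 3-byte form → E6 B3 B4.
U+1D7DE: 4-byte form → F0 9D 9F 9E.
Concatenated (25 bytes): F0 9F 8C 8D F0 90 80 A4 F1 AD 94 A7 2C E1 84 87 DF 82 E6 B3 B4 F0 9D 9F 9E.

F0 9F 8C 8D F0 90 80 A4 F1 AD 94 A7 2C E1 84 87 DF 82 E6 B3 B4 F0 9D 9F 9E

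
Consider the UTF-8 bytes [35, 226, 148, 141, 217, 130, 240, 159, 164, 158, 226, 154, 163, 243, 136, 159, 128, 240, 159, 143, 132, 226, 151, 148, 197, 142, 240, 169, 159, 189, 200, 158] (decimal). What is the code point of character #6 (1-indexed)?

U+C87C0

Offset 0: leading byte 0x23 = 00100011 → 1-byte char #1 = 23.
Offset 1: leading byte 0xE2 = 11100010 → 3-byte char #2 = E2 94 8D.
Offset 4: leading byte 0xD9 = 11011001 → 2-byte char #3 = D9 82.
Offset 6: leading byte 0xF0 = 11110000 → 4-byte char #4 = F0 9F A4 9E.
Offset 10: leading byte 0xE2 = 11100010 → 3-byte char #5 = E2 9A A3.
Offset 13: leading byte 0xF3 = 11110011 → 4-byte char #6 = F3 88 9F 80.
Leading byte 0xF3 = 11110011 matches 11110xxx → 4-byte sequence.
Byte 1: 0xF3 = 11110011, payload 011 (3 bits).
Byte 2: 0x88 = 10001000 (10xxxxxx ✓), payload 001000.
Byte 3: 0x9F = 10011111 (10xxxxxx ✓), payload 011111.
Byte 4: 0x80 = 10000000 (10xxxxxx ✓), payload 000000.
Concatenate: 011001000011111000000 = 0xC87C0 (21 bits → U+C87C0).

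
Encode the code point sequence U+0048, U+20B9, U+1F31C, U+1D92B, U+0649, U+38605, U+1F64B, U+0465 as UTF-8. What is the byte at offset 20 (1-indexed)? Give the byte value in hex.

0x9F

1-indexed offset 20 is 0-indexed offset 19.
U+0048 → 1-byte form 48 at offsets 0–0.
U+20B9 → 3-byte form E2 82 B9 at offsets 1–3.
U+1F31C → 4-byte form F0 9F 8C 9C at offsets 4–7.
U+1D92B → 4-byte form F0 9D A4 AB at offsets 8–11.
U+0649 → 2-byte form D9 89 at offsets 12–13.
U+38605 → 4-byte form F0 B8 98 85 at offsets 14–17.
U+1F64B → 4-byte form F0 9F 99 8B at offsets 18–21.
Offset 19 falls in char 7's range; it's byte 2 of F0 9F 99 8B = 0x9F.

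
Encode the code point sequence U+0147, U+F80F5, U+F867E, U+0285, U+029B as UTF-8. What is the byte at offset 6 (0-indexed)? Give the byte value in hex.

U+0147 → 2-byte form C5 87 at offsets 0–1.
U+F80F5 → 4-byte form F3 B8 83 B5 at offsets 2–5.
U+F867E → 4-byte form F3 B8 99 BE at offsets 6–9.
Offset 6 falls in char 3's range; it's byte 1 of F3 B8 99 BE = 0xF3.

0xF3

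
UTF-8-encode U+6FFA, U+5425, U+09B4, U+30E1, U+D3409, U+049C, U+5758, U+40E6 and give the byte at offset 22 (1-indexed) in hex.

1-indexed offset 22 is 0-indexed offset 21.
U+6FFA → 3-byte form E6 BF BA at offsets 0–2.
U+5425 → 3-byte form E5 90 A5 at offsets 3–5.
U+09B4 → 3-byte form E0 A6 B4 at offsets 6–8.
U+30E1 → 3-byte form E3 83 A1 at offsets 9–11.
U+D3409 → 4-byte form F3 93 90 89 at offsets 12–15.
U+049C → 2-byte form D2 9C at offsets 16–17.
U+5758 → 3-byte form E5 9D 98 at offsets 18–20.
U+40E6 → 3-byte form E4 83 A6 at offsets 21–23.
Offset 21 falls in char 8's range; it's byte 1 of E4 83 A6 = 0xE4.

0xE4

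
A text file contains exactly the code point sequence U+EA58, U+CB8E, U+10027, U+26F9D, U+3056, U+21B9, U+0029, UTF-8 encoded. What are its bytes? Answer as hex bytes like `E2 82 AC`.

U+EA58: 3-byte form → EE A9 98.
U+CB8E: 3-byte form → EC AE 8E.
U+10027: 4-byte form → F0 90 80 A7.
U+26F9D: 4-byte form → F0 A6 BE 9D.
U+3056: 3-byte form → E3 81 96.
U+21B9: 3-byte form → E2 86 B9.
U+0029: 1-byte form → 29.
Concatenated (21 bytes): EE A9 98 EC AE 8E F0 90 80 A7 F0 A6 BE 9D E3 81 96 E2 86 B9 29.

EE A9 98 EC AE 8E F0 90 80 A7 F0 A6 BE 9D E3 81 96 E2 86 B9 29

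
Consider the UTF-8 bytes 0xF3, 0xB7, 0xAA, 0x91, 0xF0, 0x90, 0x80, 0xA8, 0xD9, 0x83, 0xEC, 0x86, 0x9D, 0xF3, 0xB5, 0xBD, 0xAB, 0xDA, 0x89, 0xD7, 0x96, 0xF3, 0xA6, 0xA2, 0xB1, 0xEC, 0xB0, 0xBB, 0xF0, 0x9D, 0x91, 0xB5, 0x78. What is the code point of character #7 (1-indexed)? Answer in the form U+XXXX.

Offset 0: leading byte 0xF3 = 11110011 → 4-byte char #1 = F3 B7 AA 91.
Offset 4: leading byte 0xF0 = 11110000 → 4-byte char #2 = F0 90 80 A8.
Offset 8: leading byte 0xD9 = 11011001 → 2-byte char #3 = D9 83.
Offset 10: leading byte 0xEC = 11101100 → 3-byte char #4 = EC 86 9D.
Offset 13: leading byte 0xF3 = 11110011 → 4-byte char #5 = F3 B5 BD AB.
Offset 17: leading byte 0xDA = 11011010 → 2-byte char #6 = DA 89.
Offset 19: leading byte 0xD7 = 11010111 → 2-byte char #7 = D7 96.
Leading byte 0xD7 = 11010111 matches 110xxxxx → 2-byte sequence.
Byte 1: 0xD7 = 11010111, payload 10111 (5 bits).
Byte 2: 0x96 = 10010110 (10xxxxxx ✓), payload 010110.
Concatenate: 10111010110 = 0x5D6 (11 bits → U+05D6).

U+05D6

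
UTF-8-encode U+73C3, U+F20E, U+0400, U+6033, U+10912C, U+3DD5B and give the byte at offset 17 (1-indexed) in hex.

1-indexed offset 17 is 0-indexed offset 16.
U+73C3 → 3-byte form E7 8F 83 at offsets 0–2.
U+F20E → 3-byte form EF 88 8E at offsets 3–5.
U+0400 → 2-byte form D0 80 at offsets 6–7.
U+6033 → 3-byte form E6 80 B3 at offsets 8–10.
U+10912C → 4-byte form F4 89 84 AC at offsets 11–14.
U+3DD5B → 4-byte form F0 BD B5 9B at offsets 15–18.
Offset 16 falls in char 6's range; it's byte 2 of F0 BD B5 9B = 0xBD.

0xBD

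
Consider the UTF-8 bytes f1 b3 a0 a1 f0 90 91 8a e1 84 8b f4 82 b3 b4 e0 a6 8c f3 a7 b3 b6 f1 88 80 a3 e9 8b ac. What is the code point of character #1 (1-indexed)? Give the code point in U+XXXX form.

Offset 0: leading byte 0xF1 = 11110001 → 4-byte char #1 = F1 B3 A0 A1.
Leading byte 0xF1 = 11110001 matches 11110xxx → 4-byte sequence.
Byte 1: 0xF1 = 11110001, payload 001 (3 bits).
Byte 2: 0xB3 = 10110011 (10xxxxxx ✓), payload 110011.
Byte 3: 0xA0 = 10100000 (10xxxxxx ✓), payload 100000.
Byte 4: 0xA1 = 10100001 (10xxxxxx ✓), payload 100001.
Concatenate: 001110011100000100001 = 0x73821 (21 bits → U+73821).

U+73821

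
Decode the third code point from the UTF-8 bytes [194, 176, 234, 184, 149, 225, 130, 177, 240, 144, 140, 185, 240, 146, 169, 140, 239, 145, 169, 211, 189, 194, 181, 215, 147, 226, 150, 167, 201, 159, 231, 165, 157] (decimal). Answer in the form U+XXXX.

Offset 0: leading byte 0xC2 = 11000010 → 2-byte char #1 = C2 B0.
Offset 2: leading byte 0xEA = 11101010 → 3-byte char #2 = EA B8 95.
Offset 5: leading byte 0xE1 = 11100001 → 3-byte char #3 = E1 82 B1.
Leading byte 0xE1 = 11100001 matches 1110xxxx → 3-byte sequence.
Byte 1: 0xE1 = 11100001, payload 0001 (4 bits).
Byte 2: 0x82 = 10000010 (10xxxxxx ✓), payload 000010.
Byte 3: 0xB1 = 10110001 (10xxxxxx ✓), payload 110001.
Concatenate: 0001000010110001 = 0x10B1 (16 bits → U+10B1).

U+10B1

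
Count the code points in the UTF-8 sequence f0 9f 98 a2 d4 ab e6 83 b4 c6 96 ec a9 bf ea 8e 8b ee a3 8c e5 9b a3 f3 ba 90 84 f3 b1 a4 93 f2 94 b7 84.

Byte at offset 0: 0xF0 = 11110000 → 4-byte char (#1). Advance 4.
Byte at offset 4: 0xD4 = 11010100 → 2-byte char (#2). Advance 2.
Byte at offset 6: 0xE6 = 11100110 → 3-byte char (#3). Advance 3.
Byte at offset 9: 0xC6 = 11000110 → 2-byte char (#4). Advance 2.
Byte at offset 11: 0xEC = 11101100 → 3-byte char (#5). Advance 3.
Byte at offset 14: 0xEA = 11101010 → 3-byte char (#6). Advance 3.
Byte at offset 17: 0xEE = 11101110 → 3-byte char (#7). Advance 3.
Byte at offset 20: 0xE5 = 11100101 → 3-byte char (#8). Advance 3.
Byte at offset 23: 0xF3 = 11110011 → 4-byte char (#9). Advance 4.
Byte at offset 27: 0xF3 = 11110011 → 4-byte char (#10). Advance 4.
Byte at offset 31: 0xF2 = 11110010 → 4-byte char (#11). Advance 4.
Reached end at offset 35 after 11 code points.

11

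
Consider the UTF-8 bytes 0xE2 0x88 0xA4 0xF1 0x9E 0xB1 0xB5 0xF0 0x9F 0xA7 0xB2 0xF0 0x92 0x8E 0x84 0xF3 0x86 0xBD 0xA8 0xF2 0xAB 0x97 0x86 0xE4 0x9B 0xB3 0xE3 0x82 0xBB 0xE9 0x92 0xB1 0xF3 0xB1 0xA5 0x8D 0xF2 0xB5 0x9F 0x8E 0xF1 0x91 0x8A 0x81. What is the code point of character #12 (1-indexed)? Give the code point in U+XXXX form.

Offset 0: leading byte 0xE2 = 11100010 → 3-byte char #1 = E2 88 A4.
Offset 3: leading byte 0xF1 = 11110001 → 4-byte char #2 = F1 9E B1 B5.
Offset 7: leading byte 0xF0 = 11110000 → 4-byte char #3 = F0 9F A7 B2.
Offset 11: leading byte 0xF0 = 11110000 → 4-byte char #4 = F0 92 8E 84.
Offset 15: leading byte 0xF3 = 11110011 → 4-byte char #5 = F3 86 BD A8.
Offset 19: leading byte 0xF2 = 11110010 → 4-byte char #6 = F2 AB 97 86.
Offset 23: leading byte 0xE4 = 11100100 → 3-byte char #7 = E4 9B B3.
Offset 26: leading byte 0xE3 = 11100011 → 3-byte char #8 = E3 82 BB.
Offset 29: leading byte 0xE9 = 11101001 → 3-byte char #9 = E9 92 B1.
Offset 32: leading byte 0xF3 = 11110011 → 4-byte char #10 = F3 B1 A5 8D.
Offset 36: leading byte 0xF2 = 11110010 → 4-byte char #11 = F2 B5 9F 8E.
Offset 40: leading byte 0xF1 = 11110001 → 4-byte char #12 = F1 91 8A 81.
Leading byte 0xF1 = 11110001 matches 11110xxx → 4-byte sequence.
Byte 1: 0xF1 = 11110001, payload 001 (3 bits).
Byte 2: 0x91 = 10010001 (10xxxxxx ✓), payload 010001.
Byte 3: 0x8A = 10001010 (10xxxxxx ✓), payload 001010.
Byte 4: 0x81 = 10000001 (10xxxxxx ✓), payload 000001.
Concatenate: 001010001001010000001 = 0x51281 (21 bits → U+51281).

U+51281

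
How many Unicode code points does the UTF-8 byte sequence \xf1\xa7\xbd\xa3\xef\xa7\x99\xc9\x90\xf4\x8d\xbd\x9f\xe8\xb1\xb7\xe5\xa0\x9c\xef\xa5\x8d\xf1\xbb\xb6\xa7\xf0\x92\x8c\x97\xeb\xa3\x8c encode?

Byte at offset 0: 0xF1 = 11110001 → 4-byte char (#1). Advance 4.
Byte at offset 4: 0xEF = 11101111 → 3-byte char (#2). Advance 3.
Byte at offset 7: 0xC9 = 11001001 → 2-byte char (#3). Advance 2.
Byte at offset 9: 0xF4 = 11110100 → 4-byte char (#4). Advance 4.
Byte at offset 13: 0xE8 = 11101000 → 3-byte char (#5). Advance 3.
Byte at offset 16: 0xE5 = 11100101 → 3-byte char (#6). Advance 3.
Byte at offset 19: 0xEF = 11101111 → 3-byte char (#7). Advance 3.
Byte at offset 22: 0xF1 = 11110001 → 4-byte char (#8). Advance 4.
Byte at offset 26: 0xF0 = 11110000 → 4-byte char (#9). Advance 4.
Byte at offset 30: 0xEB = 11101011 → 3-byte char (#10). Advance 3.
Reached end at offset 33 after 10 code points.

10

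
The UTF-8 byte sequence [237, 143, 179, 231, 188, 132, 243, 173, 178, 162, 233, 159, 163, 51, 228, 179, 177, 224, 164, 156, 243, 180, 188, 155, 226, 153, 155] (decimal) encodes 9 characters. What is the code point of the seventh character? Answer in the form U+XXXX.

Offset 0: leading byte 0xED = 11101101 → 3-byte char #1 = ED 8F B3.
Offset 3: leading byte 0xE7 = 11100111 → 3-byte char #2 = E7 BC 84.
Offset 6: leading byte 0xF3 = 11110011 → 4-byte char #3 = F3 AD B2 A2.
Offset 10: leading byte 0xE9 = 11101001 → 3-byte char #4 = E9 9F A3.
Offset 13: leading byte 0x33 = 00110011 → 1-byte char #5 = 33.
Offset 14: leading byte 0xE4 = 11100100 → 3-byte char #6 = E4 B3 B1.
Offset 17: leading byte 0xE0 = 11100000 → 3-byte char #7 = E0 A4 9C.
Leading byte 0xE0 = 11100000 matches 1110xxxx → 3-byte sequence.
Byte 1: 0xE0 = 11100000, payload 0000 (4 bits).
Byte 2: 0xA4 = 10100100 (10xxxxxx ✓), payload 100100.
Byte 3: 0x9C = 10011100 (10xxxxxx ✓), payload 011100.
Concatenate: 0000100100011100 = 0x91C (16 bits → U+091C).

U+091C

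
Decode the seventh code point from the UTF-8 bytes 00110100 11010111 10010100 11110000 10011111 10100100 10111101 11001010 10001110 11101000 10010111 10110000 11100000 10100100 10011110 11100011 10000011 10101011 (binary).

Offset 0: leading byte 0x34 = 00110100 → 1-byte char #1 = 34.
Offset 1: leading byte 0xD7 = 11010111 → 2-byte char #2 = D7 94.
Offset 3: leading byte 0xF0 = 11110000 → 4-byte char #3 = F0 9F A4 BD.
Offset 7: leading byte 0xCA = 11001010 → 2-byte char #4 = CA 8E.
Offset 9: leading byte 0xE8 = 11101000 → 3-byte char #5 = E8 97 B0.
Offset 12: leading byte 0xE0 = 11100000 → 3-byte char #6 = E0 A4 9E.
Offset 15: leading byte 0xE3 = 11100011 → 3-byte char #7 = E3 83 AB.
Leading byte 0xE3 = 11100011 matches 1110xxxx → 3-byte sequence.
Byte 1: 0xE3 = 11100011, payload 0011 (4 bits).
Byte 2: 0x83 = 10000011 (10xxxxxx ✓), payload 000011.
Byte 3: 0xAB = 10101011 (10xxxxxx ✓), payload 101011.
Concatenate: 0011000011101011 = 0x30EB (16 bits → U+30EB).

U+30EB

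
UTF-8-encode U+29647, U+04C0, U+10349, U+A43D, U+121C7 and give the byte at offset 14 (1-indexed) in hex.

0xF0

1-indexed offset 14 is 0-indexed offset 13.
U+29647 → 4-byte form F0 A9 99 87 at offsets 0–3.
U+04C0 → 2-byte form D3 80 at offsets 4–5.
U+10349 → 4-byte form F0 90 8D 89 at offsets 6–9.
U+A43D → 3-byte form EA 90 BD at offsets 10–12.
U+121C7 → 4-byte form F0 92 87 87 at offsets 13–16.
Offset 13 falls in char 5's range; it's byte 1 of F0 92 87 87 = 0xF0.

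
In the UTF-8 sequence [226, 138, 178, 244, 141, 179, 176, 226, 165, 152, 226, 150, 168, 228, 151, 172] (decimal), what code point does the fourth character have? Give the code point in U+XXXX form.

U+25A8

Offset 0: leading byte 0xE2 = 11100010 → 3-byte char #1 = E2 8A B2.
Offset 3: leading byte 0xF4 = 11110100 → 4-byte char #2 = F4 8D B3 B0.
Offset 7: leading byte 0xE2 = 11100010 → 3-byte char #3 = E2 A5 98.
Offset 10: leading byte 0xE2 = 11100010 → 3-byte char #4 = E2 96 A8.
Leading byte 0xE2 = 11100010 matches 1110xxxx → 3-byte sequence.
Byte 1: 0xE2 = 11100010, payload 0010 (4 bits).
Byte 2: 0x96 = 10010110 (10xxxxxx ✓), payload 010110.
Byte 3: 0xA8 = 10101000 (10xxxxxx ✓), payload 101000.
Concatenate: 0010010110101000 = 0x25A8 (16 bits → U+25A8).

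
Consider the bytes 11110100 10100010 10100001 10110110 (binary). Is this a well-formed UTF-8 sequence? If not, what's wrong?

invalid (encodes a value above U+10FFFF)

Leading byte 0xF4 = 11110100 → 4-byte form.
Payload = 0x122876, which exceeds U+10FFFF, the maximum Unicode code point. (Leading bytes F5–FF, or F4 followed by ≥ 0x90, are invalid.)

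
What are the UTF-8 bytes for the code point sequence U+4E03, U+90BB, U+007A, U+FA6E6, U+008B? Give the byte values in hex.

E4 B8 83 E9 82 BB 7A F3 BA 9B A6 C2 8B

U+4E03: 3-byte form → E4 B8 83.
U+90BB: 3-byte form → E9 82 BB.
U+007A: 1-byte form → 7A.
U+FA6E6: 4-byte form → F3 BA 9B A6.
U+008B: 2-byte form → C2 8B.
Concatenated (13 bytes): E4 B8 83 E9 82 BB 7A F3 BA 9B A6 C2 8B.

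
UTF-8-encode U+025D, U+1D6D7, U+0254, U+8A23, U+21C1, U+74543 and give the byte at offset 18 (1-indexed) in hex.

0x83

1-indexed offset 18 is 0-indexed offset 17.
U+025D → 2-byte form C9 9D at offsets 0–1.
U+1D6D7 → 4-byte form F0 9D 9B 97 at offsets 2–5.
U+0254 → 2-byte form C9 94 at offsets 6–7.
U+8A23 → 3-byte form E8 A8 A3 at offsets 8–10.
U+21C1 → 3-byte form E2 87 81 at offsets 11–13.
U+74543 → 4-byte form F1 B4 95 83 at offsets 14–17.
Offset 17 falls in char 6's range; it's byte 4 of F1 B4 95 83 = 0x83.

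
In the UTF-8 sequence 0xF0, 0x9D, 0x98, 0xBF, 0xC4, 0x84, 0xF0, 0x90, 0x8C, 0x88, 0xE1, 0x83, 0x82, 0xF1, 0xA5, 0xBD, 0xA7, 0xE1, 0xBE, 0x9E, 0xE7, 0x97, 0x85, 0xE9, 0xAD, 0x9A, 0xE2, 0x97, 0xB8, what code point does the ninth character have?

U+25F8

Offset 0: leading byte 0xF0 = 11110000 → 4-byte char #1 = F0 9D 98 BF.
Offset 4: leading byte 0xC4 = 11000100 → 2-byte char #2 = C4 84.
Offset 6: leading byte 0xF0 = 11110000 → 4-byte char #3 = F0 90 8C 88.
Offset 10: leading byte 0xE1 = 11100001 → 3-byte char #4 = E1 83 82.
Offset 13: leading byte 0xF1 = 11110001 → 4-byte char #5 = F1 A5 BD A7.
Offset 17: leading byte 0xE1 = 11100001 → 3-byte char #6 = E1 BE 9E.
Offset 20: leading byte 0xE7 = 11100111 → 3-byte char #7 = E7 97 85.
Offset 23: leading byte 0xE9 = 11101001 → 3-byte char #8 = E9 AD 9A.
Offset 26: leading byte 0xE2 = 11100010 → 3-byte char #9 = E2 97 B8.
Leading byte 0xE2 = 11100010 matches 1110xxxx → 3-byte sequence.
Byte 1: 0xE2 = 11100010, payload 0010 (4 bits).
Byte 2: 0x97 = 10010111 (10xxxxxx ✓), payload 010111.
Byte 3: 0xB8 = 10111000 (10xxxxxx ✓), payload 111000.
Concatenate: 0010010111111000 = 0x25F8 (16 bits → U+25F8).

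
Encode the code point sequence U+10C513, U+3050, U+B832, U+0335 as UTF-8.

F4 8C 94 93 E3 81 90 EB A0 B2 CC B5

U+10C513: 4-byte form → F4 8C 94 93.
U+3050: 3-byte form → E3 81 90.
U+B832: 3-byte form → EB A0 B2.
U+0335: 2-byte form → CC B5.
Concatenated (12 bytes): F4 8C 94 93 E3 81 90 EB A0 B2 CC B5.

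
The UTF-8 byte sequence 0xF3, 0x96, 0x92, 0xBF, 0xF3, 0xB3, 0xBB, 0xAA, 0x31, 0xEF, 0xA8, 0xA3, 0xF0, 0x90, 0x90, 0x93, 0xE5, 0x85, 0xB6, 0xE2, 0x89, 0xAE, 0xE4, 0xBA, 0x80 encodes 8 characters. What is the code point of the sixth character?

Offset 0: leading byte 0xF3 = 11110011 → 4-byte char #1 = F3 96 92 BF.
Offset 4: leading byte 0xF3 = 11110011 → 4-byte char #2 = F3 B3 BB AA.
Offset 8: leading byte 0x31 = 00110001 → 1-byte char #3 = 31.
Offset 9: leading byte 0xEF = 11101111 → 3-byte char #4 = EF A8 A3.
Offset 12: leading byte 0xF0 = 11110000 → 4-byte char #5 = F0 90 90 93.
Offset 16: leading byte 0xE5 = 11100101 → 3-byte char #6 = E5 85 B6.
Leading byte 0xE5 = 11100101 matches 1110xxxx → 3-byte sequence.
Byte 1: 0xE5 = 11100101, payload 0101 (4 bits).
Byte 2: 0x85 = 10000101 (10xxxxxx ✓), payload 000101.
Byte 3: 0xB6 = 10110110 (10xxxxxx ✓), payload 110110.
Concatenate: 0101000101110110 = 0x5176 (16 bits → U+5176).

U+5176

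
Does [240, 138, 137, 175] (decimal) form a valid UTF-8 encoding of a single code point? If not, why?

invalid (overlong encoding)

Leading byte 0xF0 = 11110000 → 4-byte form.
Continuation bytes all match 10xxxxxx. Payload decodes to 0xA26F.
But 0xA26F < 0x10000, the minimum for a 4-byte sequence — this is an overlong encoding.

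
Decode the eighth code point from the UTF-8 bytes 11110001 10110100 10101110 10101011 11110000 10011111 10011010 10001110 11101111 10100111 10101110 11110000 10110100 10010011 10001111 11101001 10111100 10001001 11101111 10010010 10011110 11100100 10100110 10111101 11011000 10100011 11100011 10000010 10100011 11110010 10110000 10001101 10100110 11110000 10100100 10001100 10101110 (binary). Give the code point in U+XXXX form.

Offset 0: leading byte 0xF1 = 11110001 → 4-byte char #1 = F1 B4 AE AB.
Offset 4: leading byte 0xF0 = 11110000 → 4-byte char #2 = F0 9F 9A 8E.
Offset 8: leading byte 0xEF = 11101111 → 3-byte char #3 = EF A7 AE.
Offset 11: leading byte 0xF0 = 11110000 → 4-byte char #4 = F0 B4 93 8F.
Offset 15: leading byte 0xE9 = 11101001 → 3-byte char #5 = E9 BC 89.
Offset 18: leading byte 0xEF = 11101111 → 3-byte char #6 = EF 92 9E.
Offset 21: leading byte 0xE4 = 11100100 → 3-byte char #7 = E4 A6 BD.
Offset 24: leading byte 0xD8 = 11011000 → 2-byte char #8 = D8 A3.
Leading byte 0xD8 = 11011000 matches 110xxxxx → 2-byte sequence.
Byte 1: 0xD8 = 11011000, payload 11000 (5 bits).
Byte 2: 0xA3 = 10100011 (10xxxxxx ✓), payload 100011.
Concatenate: 11000100011 = 0x623 (11 bits → U+0623).

U+0623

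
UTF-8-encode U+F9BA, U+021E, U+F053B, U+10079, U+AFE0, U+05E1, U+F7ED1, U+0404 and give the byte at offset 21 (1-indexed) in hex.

1-indexed offset 21 is 0-indexed offset 20.
U+F9BA → 3-byte form EF A6 BA at offsets 0–2.
U+021E → 2-byte form C8 9E at offsets 3–4.
U+F053B → 4-byte form F3 B0 94 BB at offsets 5–8.
U+10079 → 4-byte form F0 90 81 B9 at offsets 9–12.
U+AFE0 → 3-byte form EA BF A0 at offsets 13–15.
U+05E1 → 2-byte form D7 A1 at offsets 16–17.
U+F7ED1 → 4-byte form F3 B7 BB 91 at offsets 18–21.
Offset 20 falls in char 7's range; it's byte 3 of F3 B7 BB 91 = 0xBB.

0xBB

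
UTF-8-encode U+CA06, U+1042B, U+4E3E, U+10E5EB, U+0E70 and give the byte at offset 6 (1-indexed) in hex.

0x90

1-indexed offset 6 is 0-indexed offset 5.
U+CA06 → 3-byte form EC A8 86 at offsets 0–2.
U+1042B → 4-byte form F0 90 90 AB at offsets 3–6.
Offset 5 falls in char 2's range; it's byte 3 of F0 90 90 AB = 0x90.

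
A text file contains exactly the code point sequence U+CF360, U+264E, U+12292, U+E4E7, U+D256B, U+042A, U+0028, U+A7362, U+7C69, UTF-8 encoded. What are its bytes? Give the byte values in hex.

F3 8F 8D A0 E2 99 8E F0 92 8A 92 EE 93 A7 F3 92 95 AB D0 AA 28 F2 A7 8D A2 E7 B1 A9

U+CF360: 4-byte form → F3 8F 8D A0.
U+264E: 3-byte form → E2 99 8E.
U+12292: 4-byte form → F0 92 8A 92.
U+E4E7: 3-byte form → EE 93 A7.
U+D256B: 4-byte form → F3 92 95 AB.
U+042A: 2-byte form → D0 AA.
U+0028: 1-byte form → 28.
U+A7362: 4-byte form → F2 A7 8D A2.
U+7C69: 3-byte form → E7 B1 A9.
Concatenated (28 bytes): F3 8F 8D A0 E2 99 8E F0 92 8A 92 EE 93 A7 F3 92 95 AB D0 AA 28 F2 A7 8D A2 E7 B1 A9.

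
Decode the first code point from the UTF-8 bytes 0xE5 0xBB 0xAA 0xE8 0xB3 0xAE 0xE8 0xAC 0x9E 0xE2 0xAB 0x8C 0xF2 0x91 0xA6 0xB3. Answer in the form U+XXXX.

Offset 0: leading byte 0xE5 = 11100101 → 3-byte char #1 = E5 BB AA.
Leading byte 0xE5 = 11100101 matches 1110xxxx → 3-byte sequence.
Byte 1: 0xE5 = 11100101, payload 0101 (4 bits).
Byte 2: 0xBB = 10111011 (10xxxxxx ✓), payload 111011.
Byte 3: 0xAA = 10101010 (10xxxxxx ✓), payload 101010.
Concatenate: 0101111011101010 = 0x5EEA (16 bits → U+5EEA).

U+5EEA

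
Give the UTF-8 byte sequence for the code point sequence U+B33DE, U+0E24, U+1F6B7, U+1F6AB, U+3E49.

U+B33DE: 4-byte form → F2 B3 8F 9E.
U+0E24: 3-byte form → E0 B8 A4.
U+1F6B7: 4-byte form → F0 9F 9A B7.
U+1F6AB: 4-byte form → F0 9F 9A AB.
U+3E49: 3-byte form → E3 B9 89.
Concatenated (18 bytes): F2 B3 8F 9E E0 B8 A4 F0 9F 9A B7 F0 9F 9A AB E3 B9 89.

F2 B3 8F 9E E0 B8 A4 F0 9F 9A B7 F0 9F 9A AB E3 B9 89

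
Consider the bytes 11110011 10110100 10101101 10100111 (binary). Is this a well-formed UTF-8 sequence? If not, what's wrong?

valid

Leading byte 0xF3 = 11110011 → 4-byte form.
Continuation bytes 0xB4=10110100, 0xAD=10101101, 0xA7=10100111 all match 10xxxxxx.
Decoded value 0xF4B67 is ≥ 0x10000 (shortest form) and not a surrogate.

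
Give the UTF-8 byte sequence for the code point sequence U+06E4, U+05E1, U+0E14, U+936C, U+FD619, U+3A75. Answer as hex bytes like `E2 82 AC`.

DB A4 D7 A1 E0 B8 94 E9 8D AC F3 BD 98 99 E3 A9 B5

U+06E4: 2-byte form → DB A4.
U+05E1: 2-byte form → D7 A1.
U+0E14: 3-byte form → E0 B8 94.
U+936C: 3-byte form → E9 8D AC.
U+FD619: 4-byte form → F3 BD 98 99.
U+3A75: 3-byte form → E3 A9 B5.
Concatenated (17 bytes): DB A4 D7 A1 E0 B8 94 E9 8D AC F3 BD 98 99 E3 A9 B5.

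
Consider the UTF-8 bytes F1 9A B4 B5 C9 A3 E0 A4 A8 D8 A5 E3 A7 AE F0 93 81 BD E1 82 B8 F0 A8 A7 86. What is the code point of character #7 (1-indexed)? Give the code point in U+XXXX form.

Offset 0: leading byte 0xF1 = 11110001 → 4-byte char #1 = F1 9A B4 B5.
Offset 4: leading byte 0xC9 = 11001001 → 2-byte char #2 = C9 A3.
Offset 6: leading byte 0xE0 = 11100000 → 3-byte char #3 = E0 A4 A8.
Offset 9: leading byte 0xD8 = 11011000 → 2-byte char #4 = D8 A5.
Offset 11: leading byte 0xE3 = 11100011 → 3-byte char #5 = E3 A7 AE.
Offset 14: leading byte 0xF0 = 11110000 → 4-byte char #6 = F0 93 81 BD.
Offset 18: leading byte 0xE1 = 11100001 → 3-byte char #7 = E1 82 B8.
Leading byte 0xE1 = 11100001 matches 1110xxxx → 3-byte sequence.
Byte 1: 0xE1 = 11100001, payload 0001 (4 bits).
Byte 2: 0x82 = 10000010 (10xxxxxx ✓), payload 000010.
Byte 3: 0xB8 = 10111000 (10xxxxxx ✓), payload 111000.
Concatenate: 0001000010111000 = 0x10B8 (16 bits → U+10B8).

U+10B8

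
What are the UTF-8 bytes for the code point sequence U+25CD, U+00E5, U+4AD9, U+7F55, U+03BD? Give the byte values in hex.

U+25CD: 3-byte form → E2 97 8D.
U+00E5: 2-byte form → C3 A5.
U+4AD9: 3-byte form → E4 AB 99.
U+7F55: 3-byte form → E7 BD 95.
U+03BD: 2-byte form → CE BD.
Concatenated (13 bytes): E2 97 8D C3 A5 E4 AB 99 E7 BD 95 CE BD.

E2 97 8D C3 A5 E4 AB 99 E7 BD 95 CE BD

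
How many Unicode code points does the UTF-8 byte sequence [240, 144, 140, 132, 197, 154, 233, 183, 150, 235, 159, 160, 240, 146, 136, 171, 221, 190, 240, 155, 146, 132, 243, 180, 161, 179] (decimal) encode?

8

Byte at offset 0: 0xF0 = 11110000 → 4-byte char (#1). Advance 4.
Byte at offset 4: 0xC5 = 11000101 → 2-byte char (#2). Advance 2.
Byte at offset 6: 0xE9 = 11101001 → 3-byte char (#3). Advance 3.
Byte at offset 9: 0xEB = 11101011 → 3-byte char (#4). Advance 3.
Byte at offset 12: 0xF0 = 11110000 → 4-byte char (#5). Advance 4.
Byte at offset 16: 0xDD = 11011101 → 2-byte char (#6). Advance 2.
Byte at offset 18: 0xF0 = 11110000 → 4-byte char (#7). Advance 4.
Byte at offset 22: 0xF3 = 11110011 → 4-byte char (#8). Advance 4.
Reached end at offset 26 after 8 code points.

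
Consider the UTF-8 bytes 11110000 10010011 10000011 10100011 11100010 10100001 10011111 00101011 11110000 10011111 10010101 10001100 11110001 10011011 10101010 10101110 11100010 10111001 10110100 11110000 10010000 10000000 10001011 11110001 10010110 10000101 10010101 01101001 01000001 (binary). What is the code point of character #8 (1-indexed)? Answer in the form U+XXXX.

U+56155

Offset 0: leading byte 0xF0 = 11110000 → 4-byte char #1 = F0 93 83 A3.
Offset 4: leading byte 0xE2 = 11100010 → 3-byte char #2 = E2 A1 9F.
Offset 7: leading byte 0x2B = 00101011 → 1-byte char #3 = 2B.
Offset 8: leading byte 0xF0 = 11110000 → 4-byte char #4 = F0 9F 95 8C.
Offset 12: leading byte 0xF1 = 11110001 → 4-byte char #5 = F1 9B AA AE.
Offset 16: leading byte 0xE2 = 11100010 → 3-byte char #6 = E2 B9 B4.
Offset 19: leading byte 0xF0 = 11110000 → 4-byte char #7 = F0 90 80 8B.
Offset 23: leading byte 0xF1 = 11110001 → 4-byte char #8 = F1 96 85 95.
Leading byte 0xF1 = 11110001 matches 11110xxx → 4-byte sequence.
Byte 1: 0xF1 = 11110001, payload 001 (3 bits).
Byte 2: 0x96 = 10010110 (10xxxxxx ✓), payload 010110.
Byte 3: 0x85 = 10000101 (10xxxxxx ✓), payload 000101.
Byte 4: 0x95 = 10010101 (10xxxxxx ✓), payload 010101.
Concatenate: 001010110000101010101 = 0x56155 (21 bits → U+56155).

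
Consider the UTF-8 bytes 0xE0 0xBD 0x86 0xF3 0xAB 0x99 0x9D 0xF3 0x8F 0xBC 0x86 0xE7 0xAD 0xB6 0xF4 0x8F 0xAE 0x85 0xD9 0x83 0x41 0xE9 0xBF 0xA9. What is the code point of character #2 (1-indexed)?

U+EB65D

Offset 0: leading byte 0xE0 = 11100000 → 3-byte char #1 = E0 BD 86.
Offset 3: leading byte 0xF3 = 11110011 → 4-byte char #2 = F3 AB 99 9D.
Leading byte 0xF3 = 11110011 matches 11110xxx → 4-byte sequence.
Byte 1: 0xF3 = 11110011, payload 011 (3 bits).
Byte 2: 0xAB = 10101011 (10xxxxxx ✓), payload 101011.
Byte 3: 0x99 = 10011001 (10xxxxxx ✓), payload 011001.
Byte 4: 0x9D = 10011101 (10xxxxxx ✓), payload 011101.
Concatenate: 011101011011001011101 = 0xEB65D (21 bits → U+EB65D).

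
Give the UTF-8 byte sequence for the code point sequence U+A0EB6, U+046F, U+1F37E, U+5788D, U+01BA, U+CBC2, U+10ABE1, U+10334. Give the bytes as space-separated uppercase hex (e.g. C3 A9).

F2 A0 BA B6 D1 AF F0 9F 8D BE F1 97 A2 8D C6 BA EC AF 82 F4 8A AF A1 F0 90 8C B4

U+A0EB6: 4-byte form → F2 A0 BA B6.
U+046F: 2-byte form → D1 AF.
U+1F37E: 4-byte form → F0 9F 8D BE.
U+5788D: 4-byte form → F1 97 A2 8D.
U+01BA: 2-byte form → C6 BA.
U+CBC2: 3-byte form → EC AF 82.
U+10ABE1: 4-byte form → F4 8A AF A1.
U+10334: 4-byte form → F0 90 8C B4.
Concatenated (27 bytes): F2 A0 BA B6 D1 AF F0 9F 8D BE F1 97 A2 8D C6 BA EC AF 82 F4 8A AF A1 F0 90 8C B4.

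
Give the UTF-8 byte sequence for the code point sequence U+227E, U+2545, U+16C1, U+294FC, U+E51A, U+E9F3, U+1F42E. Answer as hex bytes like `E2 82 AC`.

U+227E: 3-byte form → E2 89 BE.
U+2545: 3-byte form → E2 95 85.
U+16C1: 3-byte form → E1 9B 81.
U+294FC: 4-byte form → F0 A9 93 BC.
U+E51A: 3-byte form → EE 94 9A.
U+E9F3: 3-byte form → EE A7 B3.
U+1F42E: 4-byte form → F0 9F 90 AE.
Concatenated (23 bytes): E2 89 BE E2 95 85 E1 9B 81 F0 A9 93 BC EE 94 9A EE A7 B3 F0 9F 90 AE.

E2 89 BE E2 95 85 E1 9B 81 F0 A9 93 BC EE 94 9A EE A7 B3 F0 9F 90 AE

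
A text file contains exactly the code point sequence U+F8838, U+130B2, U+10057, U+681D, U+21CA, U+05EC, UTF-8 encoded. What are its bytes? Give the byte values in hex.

U+F8838: 4-byte form → F3 B8 A0 B8.
U+130B2: 4-byte form → F0 93 82 B2.
U+10057: 4-byte form → F0 90 81 97.
U+681D: 3-byte form → E6 A0 9D.
U+21CA: 3-byte form → E2 87 8A.
U+05EC: 2-byte form → D7 AC.
Concatenated (20 bytes): F3 B8 A0 B8 F0 93 82 B2 F0 90 81 97 E6 A0 9D E2 87 8A D7 AC.

F3 B8 A0 B8 F0 93 82 B2 F0 90 81 97 E6 A0 9D E2 87 8A D7 AC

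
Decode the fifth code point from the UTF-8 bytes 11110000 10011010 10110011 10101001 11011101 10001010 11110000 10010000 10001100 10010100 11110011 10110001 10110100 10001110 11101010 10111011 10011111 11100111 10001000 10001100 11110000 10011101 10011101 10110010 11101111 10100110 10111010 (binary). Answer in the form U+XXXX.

Offset 0: leading byte 0xF0 = 11110000 → 4-byte char #1 = F0 9A B3 A9.
Offset 4: leading byte 0xDD = 11011101 → 2-byte char #2 = DD 8A.
Offset 6: leading byte 0xF0 = 11110000 → 4-byte char #3 = F0 90 8C 94.
Offset 10: leading byte 0xF3 = 11110011 → 4-byte char #4 = F3 B1 B4 8E.
Offset 14: leading byte 0xEA = 11101010 → 3-byte char #5 = EA BB 9F.
Leading byte 0xEA = 11101010 matches 1110xxxx → 3-byte sequence.
Byte 1: 0xEA = 11101010, payload 1010 (4 bits).
Byte 2: 0xBB = 10111011 (10xxxxxx ✓), payload 111011.
Byte 3: 0x9F = 10011111 (10xxxxxx ✓), payload 011111.
Concatenate: 1010111011011111 = 0xAEDF (16 bits → U+AEDF).

U+AEDF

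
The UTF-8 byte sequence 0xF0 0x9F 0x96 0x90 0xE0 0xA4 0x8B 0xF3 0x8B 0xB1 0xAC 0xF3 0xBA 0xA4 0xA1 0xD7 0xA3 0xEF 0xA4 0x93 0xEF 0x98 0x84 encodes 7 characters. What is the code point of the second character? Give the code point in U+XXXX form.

U+090B

Offset 0: leading byte 0xF0 = 11110000 → 4-byte char #1 = F0 9F 96 90.
Offset 4: leading byte 0xE0 = 11100000 → 3-byte char #2 = E0 A4 8B.
Leading byte 0xE0 = 11100000 matches 1110xxxx → 3-byte sequence.
Byte 1: 0xE0 = 11100000, payload 0000 (4 bits).
Byte 2: 0xA4 = 10100100 (10xxxxxx ✓), payload 100100.
Byte 3: 0x8B = 10001011 (10xxxxxx ✓), payload 001011.
Concatenate: 0000100100001011 = 0x90B (16 bits → U+090B).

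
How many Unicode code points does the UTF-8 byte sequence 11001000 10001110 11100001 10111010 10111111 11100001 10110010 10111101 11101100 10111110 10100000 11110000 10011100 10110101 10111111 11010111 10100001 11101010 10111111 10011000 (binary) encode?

7

Byte at offset 0: 0xC8 = 11001000 → 2-byte char (#1). Advance 2.
Byte at offset 2: 0xE1 = 11100001 → 3-byte char (#2). Advance 3.
Byte at offset 5: 0xE1 = 11100001 → 3-byte char (#3). Advance 3.
Byte at offset 8: 0xEC = 11101100 → 3-byte char (#4). Advance 3.
Byte at offset 11: 0xF0 = 11110000 → 4-byte char (#5). Advance 4.
Byte at offset 15: 0xD7 = 11010111 → 2-byte char (#6). Advance 2.
Byte at offset 17: 0xEA = 11101010 → 3-byte char (#7). Advance 3.
Reached end at offset 20 after 7 code points.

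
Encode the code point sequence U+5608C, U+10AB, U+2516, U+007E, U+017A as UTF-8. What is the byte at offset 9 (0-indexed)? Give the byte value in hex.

0x96

U+5608C → 4-byte form F1 96 82 8C at offsets 0–3.
U+10AB → 3-byte form E1 82 AB at offsets 4–6.
U+2516 → 3-byte form E2 94 96 at offsets 7–9.
Offset 9 falls in char 3's range; it's byte 3 of E2 94 96 = 0x96.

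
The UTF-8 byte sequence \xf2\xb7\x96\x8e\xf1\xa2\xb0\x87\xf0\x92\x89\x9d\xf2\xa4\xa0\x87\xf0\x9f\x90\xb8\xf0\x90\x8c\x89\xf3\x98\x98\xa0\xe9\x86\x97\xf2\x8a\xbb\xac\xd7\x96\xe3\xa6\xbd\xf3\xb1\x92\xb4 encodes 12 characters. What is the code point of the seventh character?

Offset 0: leading byte 0xF2 = 11110010 → 4-byte char #1 = F2 B7 96 8E.
Offset 4: leading byte 0xF1 = 11110001 → 4-byte char #2 = F1 A2 B0 87.
Offset 8: leading byte 0xF0 = 11110000 → 4-byte char #3 = F0 92 89 9D.
Offset 12: leading byte 0xF2 = 11110010 → 4-byte char #4 = F2 A4 A0 87.
Offset 16: leading byte 0xF0 = 11110000 → 4-byte char #5 = F0 9F 90 B8.
Offset 20: leading byte 0xF0 = 11110000 → 4-byte char #6 = F0 90 8C 89.
Offset 24: leading byte 0xF3 = 11110011 → 4-byte char #7 = F3 98 98 A0.
Leading byte 0xF3 = 11110011 matches 11110xxx → 4-byte sequence.
Byte 1: 0xF3 = 11110011, payload 011 (3 bits).
Byte 2: 0x98 = 10011000 (10xxxxxx ✓), payload 011000.
Byte 3: 0x98 = 10011000 (10xxxxxx ✓), payload 011000.
Byte 4: 0xA0 = 10100000 (10xxxxxx ✓), payload 100000.
Concatenate: 011011000011000100000 = 0xD8620 (21 bits → U+D8620).

U+D8620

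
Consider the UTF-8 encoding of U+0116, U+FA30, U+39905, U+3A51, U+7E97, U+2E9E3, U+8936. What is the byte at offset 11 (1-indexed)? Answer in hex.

0xA9

1-indexed offset 11 is 0-indexed offset 10.
U+0116 → 2-byte form C4 96 at offsets 0–1.
U+FA30 → 3-byte form EF A8 B0 at offsets 2–4.
U+39905 → 4-byte form F0 B9 A4 85 at offsets 5–8.
U+3A51 → 3-byte form E3 A9 91 at offsets 9–11.
Offset 10 falls in char 4's range; it's byte 2 of E3 A9 91 = 0xA9.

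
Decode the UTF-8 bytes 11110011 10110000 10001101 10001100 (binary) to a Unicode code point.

U+F034C

Leading byte 0xF3 = 11110011 matches 11110xxx → 4-byte sequence.
Byte 1: 0xF3 = 11110011, payload 011 (3 bits).
Byte 2: 0xB0 = 10110000 (10xxxxxx ✓), payload 110000.
Byte 3: 0x8D = 10001101 (10xxxxxx ✓), payload 001101.
Byte 4: 0x8C = 10001100 (10xxxxxx ✓), payload 001100.
Concatenate: 011110000001101001100 = 0xF034C (21 bits → U+F034C).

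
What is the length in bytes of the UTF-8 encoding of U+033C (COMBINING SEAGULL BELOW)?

U+033C = 0x33C. UTF-8 uses 1 byte below 0x80, 2 below 0x800, 3 below 0x10000, 4 up to 0x10FFFF. 0x33C is in U+0080–U+07FF → 2 bytes.

2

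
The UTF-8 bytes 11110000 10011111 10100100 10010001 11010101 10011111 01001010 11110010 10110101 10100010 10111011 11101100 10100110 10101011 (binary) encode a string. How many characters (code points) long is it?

5

Byte at offset 0: 0xF0 = 11110000 → 4-byte char (#1). Advance 4.
Byte at offset 4: 0xD5 = 11010101 → 2-byte char (#2). Advance 2.
Byte at offset 6: 0x4A = 01001010 → 1-byte char (#3). Advance 1.
Byte at offset 7: 0xF2 = 11110010 → 4-byte char (#4). Advance 4.
Byte at offset 11: 0xEC = 11101100 → 3-byte char (#5). Advance 3.
Reached end at offset 14 after 5 code points.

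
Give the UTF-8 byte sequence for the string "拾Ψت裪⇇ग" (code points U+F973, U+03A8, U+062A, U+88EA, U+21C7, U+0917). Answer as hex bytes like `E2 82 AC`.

U+F973: 3-byte form → EF A5 B3.
U+03A8: 2-byte form → CE A8.
U+062A: 2-byte form → D8 AA.
U+88EA: 3-byte form → E8 A3 AA.
U+21C7: 3-byte form → E2 87 87.
U+0917: 3-byte form → E0 A4 97.
Concatenated (16 bytes): EF A5 B3 CE A8 D8 AA E8 A3 AA E2 87 87 E0 A4 97.

EF A5 B3 CE A8 D8 AA E8 A3 AA E2 87 87 E0 A4 97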